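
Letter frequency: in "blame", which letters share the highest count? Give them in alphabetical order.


Word: "blame"
Letter counts:
  'a': 1
  'b': 1
  'e': 1
  'l': 1
  'm': 1
Maximum count = 1
Most frequent = 'a', 'b', 'e', 'l', 'm' (1 time each)


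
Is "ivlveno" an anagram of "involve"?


Word 1: "involve" → sorted: eilnovv
Word 2: "ivlveno" → sorted: eilnovv
Same letters? eilnovv == eilnovv
Anagram = Yes


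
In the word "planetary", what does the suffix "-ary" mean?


Suffix: -ary
As in: planetary -> planet + -ary
Meaning = relating to


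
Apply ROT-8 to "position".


Word: "position"
Shift: 8
Each letter → (letter + shift) mod 26:
  'p' (15) + 8 = 23 → 'x'
  'o' (14) + 8 = 22 → 'w'
  's' (18) + 8 = 0 → 'a'
  'i' (8) + 8 = 16 → 'q'
  't' (19) + 8 = 1 → 'b'
  'i' (8) + 8 = 16 → 'q'
  'o' (14) + 8 = 22 → 'w'
  'n' (13) + 8 = 21 → 'v'
Result = "xwaqbqwv"


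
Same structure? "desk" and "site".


Pattern of "desk": [0, 1, 2, 3]
Pattern of "site": [0, 1, 2, 3]
Patterns match
Same pattern = Yes


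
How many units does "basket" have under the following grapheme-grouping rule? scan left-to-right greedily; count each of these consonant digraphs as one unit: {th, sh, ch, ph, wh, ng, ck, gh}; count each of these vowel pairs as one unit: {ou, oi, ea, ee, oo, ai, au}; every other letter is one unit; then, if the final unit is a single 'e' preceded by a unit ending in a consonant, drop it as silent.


Word: "basket" (6 letters)
Left-to-right scan:
  (1) 'b' (letter)
  (2) 'a' (letter)
  (3) 's' (letter)
  (4) 'k' (letter)
  (5) 'e' (letter)
  (6) 't' (letter)
Units from scan: 6
Sound units = 6 units


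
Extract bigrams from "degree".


Word: "degree" (length 6)
Number of bigrams = 6 - 2 + 1 = 5
  Position 0: "de"
  Position 1: "eg"
  Position 2: "gr"
  Position 3: "re"
  Position 4: "ee"
Bigrams = "de", "eg", "gr", "re", "ee"


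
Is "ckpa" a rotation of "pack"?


Word: "pack", Candidate: "ckpa"
Method: check if candidate is substring of word+word
"packpack" contains "ckpa"? Yes
Is rotation = Yes


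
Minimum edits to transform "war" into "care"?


Word 1: "war" (length 3)
Word 2: "care" (length 4)
One optimal edit sequence (insert/delete/substitute each cost 1):
  1. substitute 'w' -> 'c'  (+1)
  2. keep 'a'
  3. keep 'r'
  4. insert 'e'  (+1)
Total edit operations: 2
Edit distance = 2


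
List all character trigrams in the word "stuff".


Word: "stuff" (length 5)
Number of trigrams = 5 - 3 + 1 = 3
  Position 0: "stu"
  Position 1: "tuf"
  Position 2: "uff"
Trigrams = "stu", "tuf", "uff"


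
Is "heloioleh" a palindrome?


Word: "heloioleh"
Reversed: "heloioleh"
Forward == Backward? heloioleh == heloioleh
Palindrome = Yes


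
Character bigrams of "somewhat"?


Word: "somewhat" (length 8)
Number of bigrams = 8 - 2 + 1 = 7
  Position 0: "so"
  Position 1: "om"
  Position 2: "me"
  Position 3: "ew"
  Position 4: "wh"
  Position 5: "ha"
  Position 6: "at"
Bigrams = "so", "om", "me", "ew", "wh", "ha", "at"


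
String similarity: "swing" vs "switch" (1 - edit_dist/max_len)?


Word 1: "swing" (length 5)
Word 2: "switch" (length 6)
One optimal edit sequence:
  1. keep 's'
  2. keep 'w'
  3. keep 'i'
  4. insert 't'  (+1)
  5. substitute 'n' -> 'c'  (+1)
  6. substitute 'g' -> 'h'  (+1)
Edit distance = 3
Max length = max(5, 6) = 6
Similarity = 1 - 3/6
= 0.5000


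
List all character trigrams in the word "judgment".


Word: "judgment" (length 8)
Number of trigrams = 8 - 3 + 1 = 6
  Position 0: "jud"
  Position 1: "udg"
  Position 2: "dgm"
  Position 3: "gme"
  Position 4: "men"
  Position 5: "ent"
Trigrams = "jud", "udg", "dgm", "gme", "men", "ent"


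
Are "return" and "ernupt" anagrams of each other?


Word 1: "return" → sorted: enrrtu
Word 2: "ernupt" → sorted: enprtu
Same letters? enrrtu != enprtu
Anagram = No


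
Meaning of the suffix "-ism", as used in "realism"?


Suffix: -ism
Example: realism (real + -ism)
Meaning = belief / practice


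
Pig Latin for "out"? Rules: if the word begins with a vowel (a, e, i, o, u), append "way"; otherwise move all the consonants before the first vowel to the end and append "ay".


Word: "out"
Starts with vowel → add 'way'
Pig Latin = "outway"


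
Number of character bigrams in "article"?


Word: "article" (length 7)
Number of 2-grams = length - 2 + 1 = 7 - 2 + 1
= 6


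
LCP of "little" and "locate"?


Word 1: "little"
Word 2: "locate"
Comparing from start:
  Pos 0: 'l' == 'l'
  Pos 1: 'i' != 'o' (stop)
LCP = "l" (length 1)


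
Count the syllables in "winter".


Word: "winter"
Syllable breakdown: win-ter
Counting: 2 parts
= 2 syllables


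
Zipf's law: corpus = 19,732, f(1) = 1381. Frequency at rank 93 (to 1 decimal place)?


Zipf's law: f(r) = f(1) / r
f(1) = 1381
f(93) = 1381 / 93
= 14.8 occurrences


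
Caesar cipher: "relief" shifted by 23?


Word: "relief"
Shift: 23
Each letter → (letter + shift) mod 26:
  'r' (17) + 23 = 14 → 'o'
  'e' (4) + 23 = 1 → 'b'
  'l' (11) + 23 = 8 → 'i'
  'i' (8) + 23 = 5 → 'f'
  'e' (4) + 23 = 1 → 'b'
  'f' (5) + 23 = 2 → 'c'
Result = "obifbc"


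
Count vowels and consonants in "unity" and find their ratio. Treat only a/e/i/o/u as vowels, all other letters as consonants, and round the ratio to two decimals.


Word: "unity"
Vowels (a,e,i,o,u): 2
Consonants: 3
Ratio = 2/3
= 0.67


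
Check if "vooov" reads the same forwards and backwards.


Word: "vooov"
Reversed: "vooov"
Forward == Backward? vooov == vooov
Palindrome = Yes


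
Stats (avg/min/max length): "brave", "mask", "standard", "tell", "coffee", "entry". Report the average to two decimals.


Lengths: "brave"=5, "mask"=4, "standard"=8, "tell"=4, "coffee"=6, "entry"=5
Sum = 32, Count = 6
Average = 32/6 = 5.33
= avg=5.33, min=4, max=8


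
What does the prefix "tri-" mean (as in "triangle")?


Prefix: tri-
As in: triangle -> tri- + angle
Meaning = three


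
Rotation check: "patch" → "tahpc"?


Word: "patch", Candidate: "tahpc"
Method: check if candidate is substring of word+word
"patchpatch" contains "tahpc"? No
Is rotation = No


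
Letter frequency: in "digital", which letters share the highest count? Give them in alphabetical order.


Word: "digital"
Letter counts:
  'a': 1
  'd': 1
  'g': 1
  'i': 2
  'l': 1
  't': 1
Maximum count = 2
Most frequent = 'i' (2 times each)


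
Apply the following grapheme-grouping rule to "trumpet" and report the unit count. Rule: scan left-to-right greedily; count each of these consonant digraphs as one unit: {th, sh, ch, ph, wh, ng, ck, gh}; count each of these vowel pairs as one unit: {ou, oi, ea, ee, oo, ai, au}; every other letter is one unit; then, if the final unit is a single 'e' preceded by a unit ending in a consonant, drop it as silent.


Word: "trumpet" (7 letters)
Left-to-right scan:
  [1] 't' (letter)
  [2] 'r' (letter)
  [3] 'u' (letter)
  [4] 'm' (letter)
  [5] 'p' (letter)
  [6] 'e' (letter)
  [7] 't' (letter)
Units from scan: 7
Sound units = 7 units


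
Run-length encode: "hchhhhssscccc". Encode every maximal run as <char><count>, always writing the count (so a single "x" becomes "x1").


String: "hchhhhssscccc"
Scanning for consecutive runs:
  'h' x 1
  'c' x 1
  'h' x 4
  's' x 3
  'c' x 4
RLE = "h1c1h4s3c4"


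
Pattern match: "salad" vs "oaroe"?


Pattern of "salad": [0, 1, 2, 1, 3]
Pattern of "oaroe": [0, 1, 2, 0, 3]
Patterns do not match
Same pattern = No


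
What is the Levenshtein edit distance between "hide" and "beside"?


Word 1: "hide" (length 4)
Word 2: "beside" (length 6)
One optimal edit sequence (insert/delete/substitute each cost 1):
  1. insert 'b'  (+1)
  2. insert 'e'  (+1)
  3. substitute 'h' -> 's'  (+1)
  4. keep 'i'
  5. keep 'd'
  6. keep 'e'
Total edit operations: 3
Edit distance = 3


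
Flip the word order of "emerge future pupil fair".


Original: "emerge future pupil fair"
Words (1..n): emerge | future | pupil | fair
Reversed (n..1): fair | pupil | future | emerge
Result = "fair pupil future emerge"


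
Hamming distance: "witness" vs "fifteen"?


Comparing character by character (same length = 7):
  Pos 0: 'w' vs 'f' !=
  Pos 1: 'i' vs 'i' =
  Pos 2: 't' vs 'f' !=
  Pos 3: 'n' vs 't' !=
  Pos 4: 'e' vs 'e' =
  Pos 5: 's' vs 'e' !=
  Pos 6: 's' vs 'n' !=
Hamming distance = 5


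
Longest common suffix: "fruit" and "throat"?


Word 1: "fruit"
Word 2: "throat"
Comparing from end:
  Pos -1: 't' == 't'
  Pos -2: 'i' != 'a' (stop)
LCS = "t" (length 1)


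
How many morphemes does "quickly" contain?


Word: "quickly"
Morphemes: quick + -ly
Each morpheme carries meaning
= 2 morphemes


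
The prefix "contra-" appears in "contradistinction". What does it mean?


Prefix: contra-
As in: contradistinction -> contra- + distinction
Meaning = against


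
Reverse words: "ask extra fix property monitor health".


Original: "ask extra fix property monitor health"
Words (1..n): ask | extra | fix | property | monitor | health
Reversed (n..1): health | monitor | property | fix | extra | ask
Result = "health monitor property fix extra ask"


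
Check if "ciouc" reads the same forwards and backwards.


Word: "ciouc"
Reversed: "cuoic"
Forward == Backward? ciouc != cuoic
Palindrome = No


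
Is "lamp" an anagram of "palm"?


Word 1: "palm" → sorted: almp
Word 2: "lamp" → sorted: almp
Same letters? almp == almp
Anagram = Yes


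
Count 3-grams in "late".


Word: "late" (length 4)
Number of 3-grams = length - 3 + 1 = 4 - 3 + 1
= 2


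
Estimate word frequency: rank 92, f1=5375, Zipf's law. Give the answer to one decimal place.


Zipf's law: f(r) = f(1) / r
f(1) = 5375
f(92) = 5375 / 92
= 58.4 occurrences


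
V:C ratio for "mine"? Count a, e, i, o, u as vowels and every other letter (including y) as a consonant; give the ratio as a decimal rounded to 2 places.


Word: "mine"
Vowels (a,e,i,o,u): 2
Consonants: 2
Ratio = 2/2
= 1.00


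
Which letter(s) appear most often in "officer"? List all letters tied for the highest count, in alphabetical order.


Word: "officer"
Letter counts:
  'c': 1
  'e': 1
  'f': 2
  'i': 1
  'o': 1
  'r': 1
Maximum count = 2
Most frequent = 'f' (2 times each)


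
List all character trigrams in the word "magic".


Word: "magic" (length 5)
Number of trigrams = 5 - 3 + 1 = 3
  Position 0: "mag"
  Position 1: "agi"
  Position 2: "gic"
Trigrams = "mag", "agi", "gic"


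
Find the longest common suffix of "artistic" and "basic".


Word 1: "artistic"
Word 2: "basic"
Comparing from end:
  Pos -1: 'c' == 'c'
  Pos -2: 'i' == 'i'
  Pos -3: 't' != 's' (stop)
LCS = "ic" (length 2)


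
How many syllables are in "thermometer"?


Word: "thermometer"
Syllable breakdown: ther-mom-e-ter
Counting: 4 parts
= 4 syllables


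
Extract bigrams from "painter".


Word: "painter" (length 7)
Number of bigrams = 7 - 2 + 1 = 6
  Position 0: "pa"
  Position 1: "ai"
  Position 2: "in"
  Position 3: "nt"
  Position 4: "te"
  Position 5: "er"
Bigrams = "pa", "ai", "in", "nt", "te", "er"


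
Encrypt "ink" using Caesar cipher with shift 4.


Word: "ink"
Shift: 4
Each letter → (letter + shift) mod 26:
  'i' (8) + 4 = 12 → 'm'
  'n' (13) + 4 = 17 → 'r'
  'k' (10) + 4 = 14 → 'o'
Result = "mro"


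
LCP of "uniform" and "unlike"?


Word 1: "uniform"
Word 2: "unlike"
Comparing from start:
  Pos 0: 'u' == 'u'
  Pos 1: 'n' == 'n'
  Pos 2: 'i' != 'l' (stop)
LCP = "un" (length 2)


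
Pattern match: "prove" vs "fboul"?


Pattern of "prove": [0, 1, 2, 3, 4]
Pattern of "fboul": [0, 1, 2, 3, 4]
Patterns match
Same pattern = Yes


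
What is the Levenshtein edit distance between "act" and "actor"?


Word 1: "act" (length 3)
Word 2: "actor" (length 5)
One optimal edit sequence (insert/delete/substitute each cost 1):
  1. keep 'a'
  2. keep 'c'
  3. keep 't'
  4. insert 'o'  (+1)
  5. insert 'r'  (+1)
Total edit operations: 2
Edit distance = 2


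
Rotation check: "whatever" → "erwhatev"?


Word: "whatever", Candidate: "erwhatev"
Method: check if candidate is substring of word+word
"whateverwhatever" contains "erwhatev"? Yes
Is rotation = Yes


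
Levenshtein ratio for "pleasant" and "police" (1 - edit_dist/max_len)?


Word 1: "pleasant" (length 8)
Word 2: "police" (length 6)
One optimal edit sequence:
  1. keep 'p'
  2. delete 'l'  (+1)
  3. delete 'e'  (+1)
  4. substitute 'a' -> 'o'  (+1)
  5. substitute 's' -> 'l'  (+1)
  6. substitute 'a' -> 'i'  (+1)
  7. substitute 'n' -> 'c'  (+1)
  8. substitute 't' -> 'e'  (+1)
Edit distance = 7
Max length = max(8, 6) = 8
Similarity = 1 - 7/8
= 0.1250


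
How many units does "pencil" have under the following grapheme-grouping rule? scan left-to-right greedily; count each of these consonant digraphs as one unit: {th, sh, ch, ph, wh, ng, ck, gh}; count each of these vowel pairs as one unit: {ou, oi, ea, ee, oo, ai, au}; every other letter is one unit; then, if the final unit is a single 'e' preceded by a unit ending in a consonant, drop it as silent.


Word: "pencil" (6 letters)
Left-to-right scan:
  (1) 'p' (letter)
  (2) 'e' (letter)
  (3) 'n' (letter)
  (4) 'c' (letter)
  (5) 'i' (letter)
  (6) 'l' (letter)
Units from scan: 6
Sound units = 6 units


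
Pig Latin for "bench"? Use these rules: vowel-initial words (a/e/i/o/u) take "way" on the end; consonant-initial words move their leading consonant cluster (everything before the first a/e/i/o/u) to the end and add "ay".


Word: "bench"
Starts with consonant(s) → move to end, add 'ay'
Consonant cluster: "b"
Pig Latin = "enchbay"


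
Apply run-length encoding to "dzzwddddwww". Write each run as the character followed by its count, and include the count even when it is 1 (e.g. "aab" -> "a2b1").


String: "dzzwddddwww"
Scanning for consecutive runs:
  'd' x 1
  'z' x 2
  'w' x 1
  'd' x 4
  'w' x 3
RLE = "d1z2w1d4w3"


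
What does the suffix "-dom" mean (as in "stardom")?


Suffix: -dom
Example: stardom (star + -dom)
Meaning = state / realm


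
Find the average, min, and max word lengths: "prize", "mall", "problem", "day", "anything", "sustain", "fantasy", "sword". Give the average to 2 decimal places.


Lengths: "prize"=5, "mall"=4, "problem"=7, "day"=3, "anything"=8, "sustain"=7, "fantasy"=7, "sword"=5
Sum = 46, Count = 8
Average = 46/8 = 5.75
= avg=5.75, min=3, max=8


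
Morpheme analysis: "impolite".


Word: "impolite"
Morphemes: im- + polite
Each morpheme carries meaning
= 2 morphemes


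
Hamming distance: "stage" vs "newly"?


Comparing character by character (same length = 5):
  Pos 0: 's' vs 'n' !=
  Pos 1: 't' vs 'e' !=
  Pos 2: 'a' vs 'w' !=
  Pos 3: 'g' vs 'l' !=
  Pos 4: 'e' vs 'y' !=
Hamming distance = 5


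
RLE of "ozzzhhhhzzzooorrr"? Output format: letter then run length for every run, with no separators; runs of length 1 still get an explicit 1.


String: "ozzzhhhhzzzooorrr"
Scanning for consecutive runs:
  'o' x 1
  'z' x 3
  'h' x 4
  'z' x 3
  'o' x 3
  'r' x 3
RLE = "o1z3h4z3o3r3"


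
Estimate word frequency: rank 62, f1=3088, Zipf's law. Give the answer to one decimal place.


Zipf's law: f(r) = f(1) / r
f(1) = 3088
f(62) = 3088 / 62
= 49.8 occurrences


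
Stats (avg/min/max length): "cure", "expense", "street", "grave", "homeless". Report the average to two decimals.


Lengths: "cure"=4, "expense"=7, "street"=6, "grave"=5, "homeless"=8
Sum = 30, Count = 5
Average = 30/5 = 6.00
= avg=6.00, min=4, max=8


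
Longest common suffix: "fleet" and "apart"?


Word 1: "fleet"
Word 2: "apart"
Comparing from end:
  Pos -1: 't' == 't'
  Pos -2: 'e' != 'r' (stop)
LCS = "t" (length 1)


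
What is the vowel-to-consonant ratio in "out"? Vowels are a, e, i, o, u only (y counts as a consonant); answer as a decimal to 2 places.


Word: "out"
Vowels (a,e,i,o,u): 2
Consonants: 1
Ratio = 2/1
= 2.00


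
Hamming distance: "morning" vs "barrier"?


Comparing character by character (same length = 7):
  Pos 0: 'm' vs 'b' !=
  Pos 1: 'o' vs 'a' !=
  Pos 2: 'r' vs 'r' =
  Pos 3: 'n' vs 'r' !=
  Pos 4: 'i' vs 'i' =
  Pos 5: 'n' vs 'e' !=
  Pos 6: 'g' vs 'r' !=
Hamming distance = 5


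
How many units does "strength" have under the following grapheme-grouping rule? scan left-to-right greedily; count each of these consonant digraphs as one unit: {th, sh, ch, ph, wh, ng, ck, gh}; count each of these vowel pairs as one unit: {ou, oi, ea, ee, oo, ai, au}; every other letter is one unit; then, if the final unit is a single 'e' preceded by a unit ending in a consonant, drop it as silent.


Word: "strength" (8 letters)
Left-to-right scan:
  [1] 's' (letter)
  [2] 't' (letter)
  [3] 'r' (letter)
  [4] 'e' (letter)
  [5] 'ng' (digraph)
  [6] 'th' (digraph)
Units from scan: 6
Sound units = 6 units


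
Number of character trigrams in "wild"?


Word: "wild" (length 4)
Number of 3-grams = length - 3 + 1 = 4 - 3 + 1
= 2


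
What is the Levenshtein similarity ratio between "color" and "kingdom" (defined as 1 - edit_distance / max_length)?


Word 1: "color" (length 5)
Word 2: "kingdom" (length 7)
One optimal edit sequence:
  1. insert 'k'  (+1)
  2. insert 'i'  (+1)
  3. substitute 'c' -> 'n'  (+1)
  4. substitute 'o' -> 'g'  (+1)
  5. substitute 'l' -> 'd'  (+1)
  6. keep 'o'
  7. substitute 'r' -> 'm'  (+1)
Edit distance = 6
Max length = max(5, 7) = 7
Similarity = 1 - 6/7
= 0.1429


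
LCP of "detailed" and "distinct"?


Word 1: "detailed"
Word 2: "distinct"
Comparing from start:
  Pos 0: 'd' == 'd'
  Pos 1: 'e' != 'i' (stop)
LCP = "d" (length 1)


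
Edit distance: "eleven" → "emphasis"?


Word 1: "eleven" (length 6)
Word 2: "emphasis" (length 8)
One optimal edit sequence (insert/delete/substitute each cost 1):
  1. keep 'e'
  2. insert 'm'  (+1)
  3. insert 'p'  (+1)
  4. substitute 'l' -> 'h'  (+1)
  5. substitute 'e' -> 'a'  (+1)
  6. substitute 'v' -> 's'  (+1)
  7. substitute 'e' -> 'i'  (+1)
  8. substitute 'n' -> 's'  (+1)
Total edit operations: 7
Edit distance = 7


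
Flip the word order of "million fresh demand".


Original: "million fresh demand"
Words (1..n): million | fresh | demand
Reversed (n..1): demand | fresh | million
Result = "demand fresh million"


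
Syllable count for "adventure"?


Word: "adventure"
Syllable breakdown: ad · ven · ture
Counting: 3 parts
= 3 syllables


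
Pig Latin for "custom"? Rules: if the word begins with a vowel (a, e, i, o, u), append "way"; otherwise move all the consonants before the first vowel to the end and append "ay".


Word: "custom"
Starts with consonant(s) → move to end, add 'ay'
Consonant cluster: "c"
Pig Latin = "ustomcay"


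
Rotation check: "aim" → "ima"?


Word: "aim", Candidate: "ima"
Method: check if candidate is substring of word+word
"aimaim" contains "ima"? Yes
Is rotation = Yes


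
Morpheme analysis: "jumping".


Word: "jumping"
Morphemes: jump | -ing
Each morpheme carries meaning
= 2 morphemes


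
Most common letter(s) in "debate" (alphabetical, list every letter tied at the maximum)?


Word: "debate"
Letter counts:
  'a': 1
  'b': 1
  'd': 1
  'e': 2
  't': 1
Maximum count = 2
Most frequent = 'e' (2 times each)


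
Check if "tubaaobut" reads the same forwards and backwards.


Word: "tubaaobut"
Reversed: "tuboaabut"
Forward == Backward? tubaaobut != tuboaabut
Palindrome = No


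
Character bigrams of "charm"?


Word: "charm" (length 5)
Number of bigrams = 5 - 2 + 1 = 4
  Position 0: "ch"
  Position 1: "ha"
  Position 2: "ar"
  Position 3: "rm"
Bigrams = "ch", "ha", "ar", "rm"


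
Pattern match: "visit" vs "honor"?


Pattern of "visit": [0, 1, 2, 1, 3]
Pattern of "honor": [0, 1, 2, 1, 3]
Patterns match
Same pattern = Yes


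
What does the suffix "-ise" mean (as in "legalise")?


Suffix: -ise
As in: legalise -> legal + -ise
Meaning = to make


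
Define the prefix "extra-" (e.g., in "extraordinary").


Prefix: extra-
Example: extraordinary = extra- + ordinary
Meaning = beyond


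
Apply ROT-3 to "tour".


Word: "tour"
Shift: 3
Each letter → (letter + shift) mod 26:
  't' (19) + 3 = 22 → 'w'
  'o' (14) + 3 = 17 → 'r'
  'u' (20) + 3 = 23 → 'x'
  'r' (17) + 3 = 20 → 'u'
Result = "wrxu"


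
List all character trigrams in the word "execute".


Word: "execute" (length 7)
Number of trigrams = 7 - 3 + 1 = 5
  Position 0: "exe"
  Position 1: "xec"
  Position 2: "ecu"
  Position 3: "cut"
  Position 4: "ute"
Trigrams = "exe", "xec", "ecu", "cut", "ute"


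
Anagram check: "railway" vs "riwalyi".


Word 1: "railway" → sorted: aailrwy
Word 2: "riwalyi" → sorted: aiilrwy
Same letters? aailrwy != aiilrwy
Anagram = No


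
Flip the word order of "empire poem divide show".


Original: "empire poem divide show"
Words (1..n): empire | poem | divide | show
Reversed (n..1): show | divide | poem | empire
Result = "show divide poem empire"


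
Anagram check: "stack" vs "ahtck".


Word 1: "stack" → sorted: ackst
Word 2: "ahtck" → sorted: achkt
Same letters? ackst != achkt
Anagram = No


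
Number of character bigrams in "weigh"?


Word: "weigh" (length 5)
Number of 2-grams = length - 2 + 1 = 5 - 2 + 1
= 4


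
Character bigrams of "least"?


Word: "least" (length 5)
Number of bigrams = 5 - 2 + 1 = 4
  Position 0: "le"
  Position 1: "ea"
  Position 2: "as"
  Position 3: "st"
Bigrams = "le", "ea", "as", "st"


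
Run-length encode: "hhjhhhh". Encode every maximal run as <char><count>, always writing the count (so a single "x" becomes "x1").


String: "hhjhhhh"
Scanning for consecutive runs:
  'h' x 2
  'j' x 1
  'h' x 4
RLE = "h2j1h4"


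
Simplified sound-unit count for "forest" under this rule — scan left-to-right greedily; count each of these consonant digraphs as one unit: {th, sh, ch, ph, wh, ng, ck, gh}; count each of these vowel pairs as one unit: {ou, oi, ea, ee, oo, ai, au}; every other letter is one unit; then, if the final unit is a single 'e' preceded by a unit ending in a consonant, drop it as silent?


Word: "forest" (6 letters)
Left-to-right scan:
  (1) 'f' (letter)
  (2) 'o' (letter)
  (3) 'r' (letter)
  (4) 'e' (letter)
  (5) 's' (letter)
  (6) 't' (letter)
Units from scan: 6
Sound units = 6 units


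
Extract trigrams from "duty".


Word: "duty" (length 4)
Number of trigrams = 4 - 3 + 1 = 2
  Position 0: "dut"
  Position 1: "uty"
Trigrams = "dut", "uty"


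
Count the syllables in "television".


Word: "television"
Syllable breakdown: tel-e-vi-sion
Counting: 4 parts
= 4 syllables


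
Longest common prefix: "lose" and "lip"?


Word 1: "lose"
Word 2: "lip"
Comparing from start:
  Pos 0: 'l' == 'l'
  Pos 1: 'o' != 'i' (stop)
LCP = "l" (length 1)


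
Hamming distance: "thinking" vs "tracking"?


Comparing character by character (same length = 8):
  Pos 0: 't' vs 't' =
  Pos 1: 'h' vs 'r' !=
  Pos 2: 'i' vs 'a' !=
  Pos 3: 'n' vs 'c' !=
  Pos 4: 'k' vs 'k' =
  Pos 5: 'i' vs 'i' =
  Pos 6: 'n' vs 'n' =
  Pos 7: 'g' vs 'g' =
Hamming distance = 3


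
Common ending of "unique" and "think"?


Word 1: "unique"
Word 2: "think"
Comparing from end:
  Pos -1: 'e' != 'k' (stop)
LCS = "" (length 0)


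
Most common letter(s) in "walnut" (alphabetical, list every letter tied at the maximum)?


Word: "walnut"
Letter counts:
  'a': 1
  'l': 1
  'n': 1
  't': 1
  'u': 1
  'w': 1
Maximum count = 1
Most frequent = 'a', 'l', 'n', 't', 'u', 'w' (1 time each)


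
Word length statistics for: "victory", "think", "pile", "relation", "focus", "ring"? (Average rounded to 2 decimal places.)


Lengths: "victory"=7, "think"=5, "pile"=4, "relation"=8, "focus"=5, "ring"=4
Sum = 33, Count = 6
Average = 33/6 = 5.50
= avg=5.50, min=4, max=8


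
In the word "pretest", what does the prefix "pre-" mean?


Prefix: pre-
Example: pretest = pre- + test
Meaning = before


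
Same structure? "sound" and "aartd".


Pattern of "sound": [0, 1, 2, 3, 4]
Pattern of "aartd": [0, 0, 1, 2, 3]
Patterns do not match
Same pattern = No


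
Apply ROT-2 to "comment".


Word: "comment"
Shift: 2
Each letter → (letter + shift) mod 26:
  'c' (2) + 2 = 4 → 'e'
  'o' (14) + 2 = 16 → 'q'
  'm' (12) + 2 = 14 → 'o'
  'm' (12) + 2 = 14 → 'o'
  'e' (4) + 2 = 6 → 'g'
  'n' (13) + 2 = 15 → 'p'
  't' (19) + 2 = 21 → 'v'
Result = "eqoogpv"


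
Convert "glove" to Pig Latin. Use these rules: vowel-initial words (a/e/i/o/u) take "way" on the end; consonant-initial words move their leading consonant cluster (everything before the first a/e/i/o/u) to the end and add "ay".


Word: "glove"
Starts with consonant(s) → move to end, add 'ay'
Consonant cluster: "gl"
Pig Latin = "oveglay"


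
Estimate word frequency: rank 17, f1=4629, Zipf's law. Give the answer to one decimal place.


Zipf's law: f(r) = f(1) / r
f(1) = 4629
f(17) = 4629 / 17
= 272.3 occurrences


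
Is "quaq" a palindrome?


Word: "quaq"
Reversed: "qauq"
Forward == Backward? quaq != qauq
Palindrome = No


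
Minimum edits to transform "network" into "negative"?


Word 1: "network" (length 7)
Word 2: "negative" (length 8)
One optimal edit sequence (insert/delete/substitute each cost 1):
  1. keep 'n'
  2. keep 'e'
  3. insert 'g'  (+1)
  4. substitute 't' -> 'a'  (+1)
  5. substitute 'w' -> 't'  (+1)
  6. substitute 'o' -> 'i'  (+1)
  7. substitute 'r' -> 'v'  (+1)
  8. substitute 'k' -> 'e'  (+1)
Total edit operations: 6
Edit distance = 6


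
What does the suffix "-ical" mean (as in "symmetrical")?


Suffix: -ical
As in: symmetrical -> symmetry + -ical, with a spelling change
Meaning = relating to


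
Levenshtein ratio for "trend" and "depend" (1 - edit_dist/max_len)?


Word 1: "trend" (length 5)
Word 2: "depend" (length 6)
One optimal edit sequence:
  1. insert 'd'  (+1)
  2. substitute 't' -> 'e'  (+1)
  3. substitute 'r' -> 'p'  (+1)
  4. keep 'e'
  5. keep 'n'
  6. keep 'd'
Edit distance = 3
Max length = max(5, 6) = 6
Similarity = 1 - 3/6
= 0.5000


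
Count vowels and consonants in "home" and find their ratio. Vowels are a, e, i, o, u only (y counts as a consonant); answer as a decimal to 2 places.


Word: "home"
Vowels (a,e,i,o,u): 2
Consonants: 2
Ratio = 2/2
= 1.00


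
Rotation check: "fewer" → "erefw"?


Word: "fewer", Candidate: "erefw"
Method: check if candidate is substring of word+word
"fewerfewer" contains "erefw"? No
Is rotation = No


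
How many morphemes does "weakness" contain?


Word: "weakness"
Morphemes: weak + -ness
Each morpheme carries meaning
= 2 morphemes


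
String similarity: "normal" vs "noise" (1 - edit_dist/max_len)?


Word 1: "normal" (length 6)
Word 2: "noise" (length 5)
One optimal edit sequence:
  1. keep 'n'
  2. keep 'o'
  3. delete 'r'  (+1)
  4. substitute 'm' -> 'i'  (+1)
  5. substitute 'a' -> 's'  (+1)
  6. substitute 'l' -> 'e'  (+1)
Edit distance = 4
Max length = max(6, 5) = 6
Similarity = 1 - 4/6
= 0.3333


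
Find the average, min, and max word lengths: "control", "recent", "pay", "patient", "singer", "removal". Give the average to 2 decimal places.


Lengths: "control"=7, "recent"=6, "pay"=3, "patient"=7, "singer"=6, "removal"=7
Sum = 36, Count = 6
Average = 36/6 = 6.00
= avg=6.00, min=3, max=7


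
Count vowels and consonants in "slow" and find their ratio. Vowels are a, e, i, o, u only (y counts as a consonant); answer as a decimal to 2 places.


Word: "slow"
Vowels (a,e,i,o,u): 1
Consonants: 3
Ratio = 1/3
= 0.33


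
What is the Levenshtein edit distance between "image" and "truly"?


Word 1: "image" (length 5)
Word 2: "truly" (length 5)
One optimal edit sequence (insert/delete/substitute each cost 1):
  1. substitute 'i' -> 't'  (+1)
  2. substitute 'm' -> 'r'  (+1)
  3. substitute 'a' -> 'u'  (+1)
  4. substitute 'g' -> 'l'  (+1)
  5. substitute 'e' -> 'y'  (+1)
Total edit operations: 5
Edit distance = 5


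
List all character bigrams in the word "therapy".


Word: "therapy" (length 7)
Number of bigrams = 7 - 2 + 1 = 6
  Position 0: "th"
  Position 1: "he"
  Position 2: "er"
  Position 3: "ra"
  Position 4: "ap"
  Position 5: "py"
Bigrams = "th", "he", "er", "ra", "ap", "py"


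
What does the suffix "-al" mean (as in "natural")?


Suffix: -al
Example: natural = nature + -al, with a spelling change
Meaning = relating to


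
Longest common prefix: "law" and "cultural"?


Word 1: "law"
Word 2: "cultural"
Comparing from start:
  Pos 0: 'l' != 'c' (stop)
LCP = "" (length 0)


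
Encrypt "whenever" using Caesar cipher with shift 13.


Word: "whenever"
Shift: 13
Each letter → (letter + shift) mod 26:
  'w' (22) + 13 = 9 → 'j'
  'h' (7) + 13 = 20 → 'u'
  'e' (4) + 13 = 17 → 'r'
  'n' (13) + 13 = 0 → 'a'
  'e' (4) + 13 = 17 → 'r'
  'v' (21) + 13 = 8 → 'i'
  'e' (4) + 13 = 17 → 'r'
  'r' (17) + 13 = 4 → 'e'
Result = "jurarire"


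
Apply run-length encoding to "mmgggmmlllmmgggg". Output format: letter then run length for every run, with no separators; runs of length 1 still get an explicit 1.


String: "mmgggmmlllmmgggg"
Scanning for consecutive runs:
  'm' x 2
  'g' x 3
  'm' x 2
  'l' x 3
  'm' x 2
  'g' x 4
RLE = "m2g3m2l3m2g4"


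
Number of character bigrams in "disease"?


Word: "disease" (length 7)
Number of 2-grams = length - 2 + 1 = 7 - 2 + 1
= 6


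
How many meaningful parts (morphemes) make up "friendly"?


Word: "friendly"
Morphemes: friend / -ly
Each morpheme carries meaning
= 2 morphemes


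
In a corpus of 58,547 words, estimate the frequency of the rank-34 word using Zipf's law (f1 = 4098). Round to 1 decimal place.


Zipf's law: f(r) = f(1) / r
f(1) = 4098
f(34) = 4098 / 34
= 120.5 occurrences


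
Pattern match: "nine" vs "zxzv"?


Pattern of "nine": [0, 1, 0, 2]
Pattern of "zxzv": [0, 1, 0, 2]
Patterns match
Same pattern = Yes


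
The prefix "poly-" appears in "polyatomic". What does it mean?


Prefix: poly-
As in: polyatomic -> poly- + atomic
Meaning = many


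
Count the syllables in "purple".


Word: "purple"
Syllable breakdown: pur / ple
Counting: 2 parts
= 2 syllables


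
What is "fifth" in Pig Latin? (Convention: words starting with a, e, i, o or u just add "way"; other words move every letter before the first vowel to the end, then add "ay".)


Word: "fifth"
Starts with consonant(s) → move to end, add 'ay'
Consonant cluster: "f"
Pig Latin = "ifthfay"


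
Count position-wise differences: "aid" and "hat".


Comparing character by character (same length = 3):
  Pos 0: 'a' vs 'h' !=
  Pos 1: 'i' vs 'a' !=
  Pos 2: 'd' vs 't' !=
Hamming distance = 3


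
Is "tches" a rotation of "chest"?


Word: "chest", Candidate: "tches"
Method: check if candidate is substring of word+word
"chestchest" contains "tches"? Yes
Is rotation = Yes


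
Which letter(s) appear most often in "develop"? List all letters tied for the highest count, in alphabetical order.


Word: "develop"
Letter counts:
  'd': 1
  'e': 2
  'l': 1
  'o': 1
  'p': 1
  'v': 1
Maximum count = 2
Most frequent = 'e' (2 times each)


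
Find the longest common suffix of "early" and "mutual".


Word 1: "early"
Word 2: "mutual"
Comparing from end:
  Pos -1: 'y' != 'l' (stop)
LCS = "" (length 0)


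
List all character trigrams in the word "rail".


Word: "rail" (length 4)
Number of trigrams = 4 - 3 + 1 = 2
  Position 0: "rai"
  Position 1: "ail"
Trigrams = "rai", "ail"


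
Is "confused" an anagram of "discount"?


Word 1: "discount" → sorted: cdinostu
Word 2: "confused" → sorted: cdefnosu
Same letters? cdinostu != cdefnosu
Anagram = No


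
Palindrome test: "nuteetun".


Word: "nuteetun"
Reversed: "nuteetun"
Forward == Backward? nuteetun == nuteetun
Palindrome = Yes


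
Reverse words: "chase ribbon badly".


Original: "chase ribbon badly"
Words (1..n): chase | ribbon | badly
Reversed (n..1): badly | ribbon | chase
Result = "badly ribbon chase"


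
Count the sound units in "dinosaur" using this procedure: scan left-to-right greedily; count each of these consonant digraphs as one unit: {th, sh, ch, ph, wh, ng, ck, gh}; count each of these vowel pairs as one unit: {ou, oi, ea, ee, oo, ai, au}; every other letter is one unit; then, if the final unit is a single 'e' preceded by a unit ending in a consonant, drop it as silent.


Word: "dinosaur" (8 letters)
Left-to-right scan:
  1. 'd' (letter)
  2. 'i' (letter)
  3. 'n' (letter)
  4. 'o' (letter)
  5. 's' (letter)
  6. 'au' (vowel-pair)
  7. 'r' (letter)
Units from scan: 7
Sound units = 7 units


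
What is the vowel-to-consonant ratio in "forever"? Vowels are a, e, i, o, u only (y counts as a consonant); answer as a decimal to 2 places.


Word: "forever"
Vowels (a,e,i,o,u): 3
Consonants: 4
Ratio = 3/4
= 0.75


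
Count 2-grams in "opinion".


Word: "opinion" (length 7)
Number of 2-grams = length - 2 + 1 = 7 - 2 + 1
= 6


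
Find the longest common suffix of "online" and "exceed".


Word 1: "online"
Word 2: "exceed"
Comparing from end:
  Pos -1: 'e' != 'd' (stop)
LCS = "" (length 0)


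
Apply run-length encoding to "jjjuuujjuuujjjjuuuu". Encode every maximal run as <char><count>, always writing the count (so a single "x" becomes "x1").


String: "jjjuuujjuuujjjjuuuu"
Scanning for consecutive runs:
  'j' x 3
  'u' x 3
  'j' x 2
  'u' x 3
  'j' x 4
  'u' x 4
RLE = "j3u3j2u3j4u4"


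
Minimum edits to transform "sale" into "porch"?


Word 1: "sale" (length 4)
Word 2: "porch" (length 5)
One optimal edit sequence (insert/delete/substitute each cost 1):
  1. insert 'p'  (+1)
  2. substitute 's' -> 'o'  (+1)
  3. substitute 'a' -> 'r'  (+1)
  4. substitute 'l' -> 'c'  (+1)
  5. substitute 'e' -> 'h'  (+1)
Total edit operations: 5
Edit distance = 5


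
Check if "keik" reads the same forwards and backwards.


Word: "keik"
Reversed: "kiek"
Forward == Backward? keik != kiek
Palindrome = No


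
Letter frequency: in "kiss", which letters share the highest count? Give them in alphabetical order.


Word: "kiss"
Letter counts:
  'i': 1
  'k': 1
  's': 2
Maximum count = 2
Most frequent = 's' (2 times each)


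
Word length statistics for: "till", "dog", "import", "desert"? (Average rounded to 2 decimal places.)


Lengths: "till"=4, "dog"=3, "import"=6, "desert"=6
Sum = 19, Count = 4
Average = 19/4 = 4.75
= avg=4.75, min=3, max=6


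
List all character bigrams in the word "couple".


Word: "couple" (length 6)
Number of bigrams = 6 - 2 + 1 = 5
  Position 0: "co"
  Position 1: "ou"
  Position 2: "up"
  Position 3: "pl"
  Position 4: "le"
Bigrams = "co", "ou", "up", "pl", "le"


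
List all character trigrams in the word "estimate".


Word: "estimate" (length 8)
Number of trigrams = 8 - 3 + 1 = 6
  Position 0: "est"
  Position 1: "sti"
  Position 2: "tim"
  Position 3: "ima"
  Position 4: "mat"
  Position 5: "ate"
Trigrams = "est", "sti", "tim", "ima", "mat", "ate"


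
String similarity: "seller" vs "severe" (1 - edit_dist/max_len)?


Word 1: "seller" (length 6)
Word 2: "severe" (length 6)
One optimal edit sequence:
  1. keep 's'
  2. keep 'e'
  3. delete 'l'  (+1)
  4. substitute 'l' -> 'v'  (+1)
  5. keep 'e'
  6. keep 'r'
  7. insert 'e'  (+1)
Edit distance = 3
Max length = max(6, 6) = 6
Similarity = 1 - 3/6
= 0.5000


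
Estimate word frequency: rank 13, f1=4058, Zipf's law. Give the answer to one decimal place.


Zipf's law: f(r) = f(1) / r
f(1) = 4058
f(13) = 4058 / 13
= 312.2 occurrences


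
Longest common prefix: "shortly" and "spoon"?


Word 1: "shortly"
Word 2: "spoon"
Comparing from start:
  Pos 0: 's' == 's'
  Pos 1: 'h' != 'p' (stop)
LCP = "s" (length 1)


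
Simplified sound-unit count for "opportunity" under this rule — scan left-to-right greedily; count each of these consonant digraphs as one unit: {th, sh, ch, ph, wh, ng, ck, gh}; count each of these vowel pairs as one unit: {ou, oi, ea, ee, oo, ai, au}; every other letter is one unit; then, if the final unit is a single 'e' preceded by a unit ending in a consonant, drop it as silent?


Word: "opportunity" (11 letters)
Left-to-right scan:
  [1] 'o' (letter)
  [2] 'p' (letter)
  [3] 'p' (letter)
  [4] 'o' (letter)
  [5] 'r' (letter)
  [6] 't' (letter)
  [7] 'u' (letter)
  [8] 'n' (letter)
  [9] 'i' (letter)
  [10] 't' (letter)
  [11] 'y' (letter)
Units from scan: 11
Sound units = 11 units


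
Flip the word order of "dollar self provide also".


Original: "dollar self provide also"
Words (1..n): dollar | self | provide | also
Reversed (n..1): also | provide | self | dollar
Result = "also provide self dollar"


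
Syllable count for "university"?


Word: "university"
Syllable breakdown: u | ni | ver | si | ty
Counting: 5 parts
= 5 syllables


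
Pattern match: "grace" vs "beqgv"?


Pattern of "grace": [0, 1, 2, 3, 4]
Pattern of "beqgv": [0, 1, 2, 3, 4]
Patterns match
Same pattern = Yes


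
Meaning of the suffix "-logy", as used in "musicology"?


Suffix: -logy
As in: musicology -> music + -logy, with a spelling change
Meaning = study of


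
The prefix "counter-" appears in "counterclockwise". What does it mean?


Prefix: counter-
As in: counterclockwise -> counter- + clockwise
Meaning = against / opposite


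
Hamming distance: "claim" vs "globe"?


Comparing character by character (same length = 5):
  Pos 0: 'c' vs 'g' !=
  Pos 1: 'l' vs 'l' =
  Pos 2: 'a' vs 'o' !=
  Pos 3: 'i' vs 'b' !=
  Pos 4: 'm' vs 'e' !=
Hamming distance = 4


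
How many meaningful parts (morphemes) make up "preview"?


Word: "preview"
Morphemes: pre- + view
Each morpheme carries meaning
= 2 morphemes


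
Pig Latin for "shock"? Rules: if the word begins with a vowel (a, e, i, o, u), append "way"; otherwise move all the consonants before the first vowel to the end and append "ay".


Word: "shock"
Starts with consonant(s) → move to end, add 'ay'
Consonant cluster: "sh"
Pig Latin = "ockshay"


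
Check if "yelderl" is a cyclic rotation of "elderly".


Word: "elderly", Candidate: "yelderl"
Method: check if candidate is substring of word+word
"elderlyelderly" contains "yelderl"? Yes
Is rotation = Yes


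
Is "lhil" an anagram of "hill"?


Word 1: "hill" → sorted: hill
Word 2: "lhil" → sorted: hill
Same letters? hill == hill
Anagram = Yes


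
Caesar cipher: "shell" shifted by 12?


Word: "shell"
Shift: 12
Each letter → (letter + shift) mod 26:
  's' (18) + 12 = 4 → 'e'
  'h' (7) + 12 = 19 → 't'
  'e' (4) + 12 = 16 → 'q'
  'l' (11) + 12 = 23 → 'x'
  'l' (11) + 12 = 23 → 'x'
Result = "etqxx"


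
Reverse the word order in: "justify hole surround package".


Original: "justify hole surround package"
Words (1..n): justify | hole | surround | package
Reversed (n..1): package | surround | hole | justify
Result = "package surround hole justify"


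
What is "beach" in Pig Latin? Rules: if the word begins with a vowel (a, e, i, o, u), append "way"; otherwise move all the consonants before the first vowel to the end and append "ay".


Word: "beach"
Starts with consonant(s) → move to end, add 'ay'
Consonant cluster: "b"
Pig Latin = "eachbay"


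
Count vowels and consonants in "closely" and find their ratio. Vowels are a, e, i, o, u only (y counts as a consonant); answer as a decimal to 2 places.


Word: "closely"
Vowels (a,e,i,o,u): 2
Consonants: 5
Ratio = 2/5
= 0.40


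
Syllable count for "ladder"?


Word: "ladder"
Syllable breakdown: lad | der
Counting: 2 parts
= 2 syllables


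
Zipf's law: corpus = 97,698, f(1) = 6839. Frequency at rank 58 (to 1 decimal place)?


Zipf's law: f(r) = f(1) / r
f(1) = 6839
f(58) = 6839 / 58
= 117.9 occurrences


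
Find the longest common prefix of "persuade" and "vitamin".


Word 1: "persuade"
Word 2: "vitamin"
Comparing from start:
  Pos 0: 'p' != 'v' (stop)
LCP = "" (length 0)
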